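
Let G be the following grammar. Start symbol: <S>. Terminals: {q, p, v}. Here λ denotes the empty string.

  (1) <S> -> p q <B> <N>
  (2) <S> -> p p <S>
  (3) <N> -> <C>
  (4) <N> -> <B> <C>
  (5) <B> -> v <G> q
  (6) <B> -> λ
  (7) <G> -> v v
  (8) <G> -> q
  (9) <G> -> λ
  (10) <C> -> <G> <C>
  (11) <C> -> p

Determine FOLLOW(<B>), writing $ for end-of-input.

{p, q, v}

FIRST(<S>): from <S>->p q <B> <N> we get {p}; from <S>->p p <S> we get {p}. So FIRST(<S>) = {p}.
FIRST(<B>): from <B>->v <G> q we get {v}; from <B>->λ we get {λ}. So FIRST(<B>) = {λ, v}.
FIRST(<G>): from <G>->v v we get {v}; from <G>->q we get {q}; from <G>->λ we get {λ}. So FIRST(<G>) = {λ, q, v}.
FIRST(<C>): from <C>-><G> <C> we get {p, q, v}; from <C>->p we get {p}. So FIRST(<C>) = {p, q, v}.
FIRST(<N>): from <N>-><C> we get {p, q, v}; from <N>-><B> <C> we get {p, q, v}. So FIRST(<N>) = {p, q, v}.
FOLLOW(<S>) includes $ since <S> is the start symbol.
FOLLOW(<S>): in <S>->p p <S>, the suffix after <S> is empty (adds nothing new). Thus FOLLOW(<S>) = {$}.
FOLLOW(<N>): in <S>->p q <B> <N>, the suffix after <N> is empty, so FOLLOW(<N>) ⊇ FOLLOW(<S>) = {$}. Thus FOLLOW(<N>) = {$}.
FOLLOW(<B>): in <S>->p q <B> <N>, <B> is followed by <N> with FIRST {p, q, v}; in <N>-><B> <C>, <B> is followed by <C> with FIRST {p, q, v}. Thus FOLLOW(<B>) = {p, q, v}.
FOLLOW(<G>): in <B>->v <G> q, <G> is followed by q with FIRST {q}; in <C>-><G> <C>, <G> is followed by <C> with FIRST {p, q, v}. Thus FOLLOW(<G>) = {p, q, v}.
FOLLOW(<C>): in <N>-><C>, the suffix after <C> is empty, so FOLLOW(<C>) ⊇ FOLLOW(<N>) = {$}; in <N>-><B> <C>, the suffix after <C> is empty, so FOLLOW(<C>) ⊇ FOLLOW(<N>) = {$}; in <C>-><G> <C>, the suffix after <C> is empty (adds nothing new). Thus FOLLOW(<C>) = {$}.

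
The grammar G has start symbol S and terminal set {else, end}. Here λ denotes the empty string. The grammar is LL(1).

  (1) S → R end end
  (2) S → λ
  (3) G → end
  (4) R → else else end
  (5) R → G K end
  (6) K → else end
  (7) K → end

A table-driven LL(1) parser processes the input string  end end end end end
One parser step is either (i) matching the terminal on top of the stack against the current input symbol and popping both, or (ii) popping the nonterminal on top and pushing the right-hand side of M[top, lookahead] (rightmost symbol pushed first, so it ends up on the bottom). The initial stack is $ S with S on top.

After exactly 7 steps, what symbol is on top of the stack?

end

step 1: stack=$ S  input=end end end end end $  — expand S → R end end
step 2: stack=$ end end R  input=end end end end end $  — expand R → G K end
step 3: stack=$ end end end K G  input=end end end end end $  — expand G → end
step 4: stack=$ end end end K end  input=end end end end end $  — match end
step 5: stack=$ end end end K  input=end end end end $  — expand K → end
step 6: stack=$ end end end end  input=end end end end $  — match end
step 7: stack=$ end end end  input=end end end $  — match end
Stack after step 7: $ end end (top = end).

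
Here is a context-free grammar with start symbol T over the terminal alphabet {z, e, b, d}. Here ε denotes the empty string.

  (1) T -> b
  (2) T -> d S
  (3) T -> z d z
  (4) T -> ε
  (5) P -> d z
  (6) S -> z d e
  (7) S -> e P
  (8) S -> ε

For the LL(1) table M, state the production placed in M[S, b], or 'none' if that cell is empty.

FIRST(T): from T->b we get {b}; from T->d S we get {d}; from T->z d z we get {z}; from T->ε we get {ε}. So FIRST(T) = {ε, b, d, z}.
FIRST(P): from P->d z we get {d}. So FIRST(P) = {d}.
FIRST(S): from S->z d e we get {z}; from S->e P we get {e}; from S->ε we get {ε}. So FIRST(S) = {ε, e, z}.
FOLLOW(T) includes $ since T is the start symbol.
FOLLOW(T): T appears on no right-hand side. Thus FOLLOW(T) = {$}.
FOLLOW(S): in T->d S, the suffix after S is empty, so FOLLOW(S) ⊇ FOLLOW(T) = {$}. Thus FOLLOW(S) = {$}.
For S -> z d e: FIRST(z d e) = {z}, so it goes in M[S, t] for t ∈ {z}.
For S -> e P: FIRST(e P) = {e}, so it goes in M[S, t] for t ∈ {e}.
For S -> ε: FIRST(ε) = {ε}, so it goes in M[S, t] for t ∈ {}; since ε ∈ FIRST, also for every t ∈ FOLLOW(S) = {$}.
None of these place a production in M[S, b].

none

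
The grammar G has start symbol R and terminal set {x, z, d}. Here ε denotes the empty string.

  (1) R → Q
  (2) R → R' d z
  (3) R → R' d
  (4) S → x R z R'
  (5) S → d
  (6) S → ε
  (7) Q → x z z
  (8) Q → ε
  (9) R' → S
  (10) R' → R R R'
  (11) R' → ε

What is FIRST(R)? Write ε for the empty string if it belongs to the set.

FIRST(S) = {ε, d, x}
FIRST(Q) = {ε, x}
FIRST(R) = {ε, d, x}  (via Q, R' d z, R' d)
FIRST(R') = {ε, d, x}  (via S, R R R')

{ε, d, x}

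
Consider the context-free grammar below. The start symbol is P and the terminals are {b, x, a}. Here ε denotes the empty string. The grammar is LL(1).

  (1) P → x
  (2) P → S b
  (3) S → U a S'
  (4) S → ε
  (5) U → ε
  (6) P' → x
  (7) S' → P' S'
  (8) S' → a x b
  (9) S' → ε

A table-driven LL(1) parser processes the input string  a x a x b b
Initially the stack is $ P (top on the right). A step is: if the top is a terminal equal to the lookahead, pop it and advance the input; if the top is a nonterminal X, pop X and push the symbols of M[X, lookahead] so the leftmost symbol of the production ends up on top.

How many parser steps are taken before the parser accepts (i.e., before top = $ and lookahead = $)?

12

      Stack       Input          Action
   1  $ P         a x a x b b $  expand P → S b
   2  $ b S       a x a x b b $  expand S → U a S'
   3  $ b S' a U  a x a x b b $  expand U → ε
   4  $ b S' a    a x a x b b $  match a
   5  $ b S'      x a x b b $    expand S' → P' S'
   6  $ b S' P'   x a x b b $    expand P' → x
   7  $ b S' x    x a x b b $    match x
   8  $ b S'      a x b b $      expand S' → a x b
   9  $ b b x a   a x b b $      match a
  10  $ b b x     x b b $        match x
  11  $ b b       b b $          match b
  12  $ b         b $            match b
Accept reached after 12 steps.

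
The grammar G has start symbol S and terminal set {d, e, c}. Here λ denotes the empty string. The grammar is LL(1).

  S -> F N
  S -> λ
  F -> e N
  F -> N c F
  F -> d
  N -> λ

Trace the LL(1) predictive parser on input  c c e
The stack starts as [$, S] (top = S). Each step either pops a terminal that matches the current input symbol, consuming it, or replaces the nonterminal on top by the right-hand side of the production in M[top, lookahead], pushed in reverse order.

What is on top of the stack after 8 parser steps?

step 1: stack=$ S  input=c c e $  — expand S -> F N
step 2: stack=$ N F  input=c c e $  — expand F -> N c F
step 3: stack=$ N F c N  input=c c e $  — expand N -> λ
step 4: stack=$ N F c  input=c c e $  — match c
step 5: stack=$ N F  input=c e $  — expand F -> N c F
step 6: stack=$ N F c N  input=c e $  — expand N -> λ
step 7: stack=$ N F c  input=c e $  — match c
step 8: stack=$ N F  input=e $  — expand F -> e N
Stack after step 8: $ N N e (top = e).

e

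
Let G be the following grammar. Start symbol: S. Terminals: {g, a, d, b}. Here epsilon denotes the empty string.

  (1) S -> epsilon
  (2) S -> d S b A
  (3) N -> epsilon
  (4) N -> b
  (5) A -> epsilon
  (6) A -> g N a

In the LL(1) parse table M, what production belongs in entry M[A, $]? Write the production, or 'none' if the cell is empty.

FIRST(S): from S->epsilon we get {epsilon}; from S->d S b A we get {d}. So FIRST(S) = {epsilon, d}.
FIRST(N): from N->epsilon we get {epsilon}; from N->b we get {b}. So FIRST(N) = {epsilon, b}.
FIRST(A): from A->epsilon we get {epsilon}; from A->g N a we get {g}. So FIRST(A) = {epsilon, g}.
FOLLOW(S) includes $ since S is the start symbol.
FOLLOW(S): in S->d S b A, S is followed by b A with FIRST {b}. Thus FOLLOW(S) = {$, b}.
FOLLOW(A): in S->d S b A, the suffix after A is empty, so FOLLOW(A) ⊇ FOLLOW(S) = {$, b}. Thus FOLLOW(A) = {$, b}.
For A -> epsilon: FIRST(epsilon) = {epsilon}, so it goes in M[A, t] for t ∈ {}; since epsilon ∈ FIRST, also for every t ∈ FOLLOW(A) = {$, b}.
For A -> g N a: FIRST(g N a) = {g}, so it goes in M[A, t] for t ∈ {g}.

A -> epsilon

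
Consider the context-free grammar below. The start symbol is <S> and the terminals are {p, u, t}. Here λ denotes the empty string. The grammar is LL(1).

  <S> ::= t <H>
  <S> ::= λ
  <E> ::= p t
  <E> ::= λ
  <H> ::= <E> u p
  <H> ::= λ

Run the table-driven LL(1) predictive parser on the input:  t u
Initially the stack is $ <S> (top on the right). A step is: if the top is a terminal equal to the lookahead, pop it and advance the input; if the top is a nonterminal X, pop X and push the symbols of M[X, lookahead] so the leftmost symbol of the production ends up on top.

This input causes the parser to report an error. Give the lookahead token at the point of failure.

step 1: stack=$ <S>  input=t u $  — expand <S> ::= t <H>
step 2: stack=$ <H> t  input=t u $  — match t
step 3: stack=$ <H>  input=u $  — expand <H> ::= <E> u p
step 4: stack=$ p u <E>  input=u $  — expand <E> ::= λ
step 5: stack=$ p u  input=u $  — match u
step 6: stack=$ p  input=$  — error: top is terminal p but lookahead is $

$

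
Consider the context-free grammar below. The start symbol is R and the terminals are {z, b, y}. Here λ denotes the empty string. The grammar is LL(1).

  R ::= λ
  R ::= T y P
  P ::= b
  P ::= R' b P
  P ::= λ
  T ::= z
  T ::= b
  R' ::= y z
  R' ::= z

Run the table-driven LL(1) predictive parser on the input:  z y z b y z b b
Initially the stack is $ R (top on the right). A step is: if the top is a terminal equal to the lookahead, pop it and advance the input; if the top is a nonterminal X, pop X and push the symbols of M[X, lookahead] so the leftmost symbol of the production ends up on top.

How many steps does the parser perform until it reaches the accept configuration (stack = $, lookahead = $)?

step 1: stack=$ R  input=z y z b y z b b $  — expand R ::= T y P
step 2: stack=$ P y T  input=z y z b y z b b $  — expand T ::= z
step 3: stack=$ P y z  input=z y z b y z b b $  — match z
step 4: stack=$ P y  input=y z b y z b b $  — match y
step 5: stack=$ P  input=z b y z b b $  — expand P ::= R' b P
step 6: stack=$ P b R'  input=z b y z b b $  — expand R' ::= z
step 7: stack=$ P b z  input=z b y z b b $  — match z
step 8: stack=$ P b  input=b y z b b $  — match b
step 9: stack=$ P  input=y z b b $  — expand P ::= R' b P
step 10: stack=$ P b R'  input=y z b b $  — expand R' ::= y z
step 11: stack=$ P b z y  input=y z b b $  — match y
step 12: stack=$ P b z  input=z b b $  — match z
step 13: stack=$ P b  input=b b $  — match b
step 14: stack=$ P  input=b $  — expand P ::= b
step 15: stack=$ b  input=b $  — match b
Accept reached after 15 steps.

15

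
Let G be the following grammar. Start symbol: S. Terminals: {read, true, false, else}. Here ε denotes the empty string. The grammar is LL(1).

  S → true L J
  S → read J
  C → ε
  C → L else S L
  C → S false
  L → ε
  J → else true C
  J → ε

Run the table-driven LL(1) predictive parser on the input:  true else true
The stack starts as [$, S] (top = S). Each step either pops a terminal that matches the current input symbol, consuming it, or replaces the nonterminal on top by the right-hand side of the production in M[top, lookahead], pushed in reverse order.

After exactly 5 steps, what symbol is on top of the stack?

     Stack          Input             Action
  1  $ S            true else true $  expand S → true L J
  2  $ J L true     true else true $  match true
  3  $ J L          else true $       expand L → ε
  4  $ J            else true $       expand J → else true C
  5  $ C true else  else true $       match else
Stack after step 5: $ C true (top = true).

true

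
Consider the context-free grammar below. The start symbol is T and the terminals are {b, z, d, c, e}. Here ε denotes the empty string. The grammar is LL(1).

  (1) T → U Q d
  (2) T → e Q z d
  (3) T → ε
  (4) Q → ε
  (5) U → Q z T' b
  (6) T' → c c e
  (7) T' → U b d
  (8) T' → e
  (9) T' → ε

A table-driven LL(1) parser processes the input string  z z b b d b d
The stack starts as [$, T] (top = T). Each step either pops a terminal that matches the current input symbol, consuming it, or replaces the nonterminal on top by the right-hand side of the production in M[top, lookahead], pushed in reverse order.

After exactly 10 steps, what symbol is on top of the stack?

step 1: stack=$ T  input=z z b b d b d $  — expand T → U Q d
step 2: stack=$ d Q U  input=z z b b d b d $  — expand U → Q z T' b
step 3: stack=$ d Q b T' z Q  input=z z b b d b d $  — expand Q → ε
step 4: stack=$ d Q b T' z  input=z z b b d b d $  — match z
step 5: stack=$ d Q b T'  input=z b b d b d $  — expand T' → U b d
step 6: stack=$ d Q b d b U  input=z b b d b d $  — expand U → Q z T' b
step 7: stack=$ d Q b d b b T' z Q  input=z b b d b d $  — expand Q → ε
step 8: stack=$ d Q b d b b T' z  input=z b b d b d $  — match z
step 9: stack=$ d Q b d b b T'  input=b b d b d $  — expand T' → ε
step 10: stack=$ d Q b d b b  input=b b d b d $  — match b
Stack after step 10: $ d Q b d b (top = b).

b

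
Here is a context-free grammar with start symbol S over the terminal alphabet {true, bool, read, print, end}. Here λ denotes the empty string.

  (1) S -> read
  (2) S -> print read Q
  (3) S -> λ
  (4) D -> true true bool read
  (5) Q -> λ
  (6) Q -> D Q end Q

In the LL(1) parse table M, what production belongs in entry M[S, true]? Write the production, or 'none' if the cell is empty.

none

FIRST(S) = {λ, print, read}
FIRST(D) = {true}
FIRST(Q) = {λ, true}  (via D Q end Q)
FOLLOW(S) includes $ since S is the start symbol.
FOLLOW(S): S appears on no right-hand side. Thus FOLLOW(S) = {$}.
For S -> read: FIRST(read) = {read}, so it goes in M[S, t] for t ∈ {read}.
For S -> print read Q: FIRST(print read Q) = {print}, so it goes in M[S, t] for t ∈ {print}.
For S -> λ: FIRST(λ) = {λ}, so it goes in M[S, t] for t ∈ {}; since λ ∈ FIRST, also for every t ∈ FOLLOW(S) = {$}.
None of these place a production in M[S, true].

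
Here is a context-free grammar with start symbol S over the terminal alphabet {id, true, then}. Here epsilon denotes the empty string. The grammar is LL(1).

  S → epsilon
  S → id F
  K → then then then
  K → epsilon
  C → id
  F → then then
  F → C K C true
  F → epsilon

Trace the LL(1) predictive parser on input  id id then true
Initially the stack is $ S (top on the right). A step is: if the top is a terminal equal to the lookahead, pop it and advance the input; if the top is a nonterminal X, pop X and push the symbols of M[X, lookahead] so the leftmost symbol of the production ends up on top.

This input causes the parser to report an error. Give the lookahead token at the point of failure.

true

step 1: stack=$ S  input=id id then true $  — expand S → id F
step 2: stack=$ F id  input=id id then true $  — match id
step 3: stack=$ F  input=id then true $  — expand F → C K C true
step 4: stack=$ true C K C  input=id then true $  — expand C → id
step 5: stack=$ true C K id  input=id then true $  — match id
step 6: stack=$ true C K  input=then true $  — expand K → then then then
step 7: stack=$ true C then then then  input=then true $  — match then
step 8: stack=$ true C then then  input=true $  — error: top is terminal then but lookahead is true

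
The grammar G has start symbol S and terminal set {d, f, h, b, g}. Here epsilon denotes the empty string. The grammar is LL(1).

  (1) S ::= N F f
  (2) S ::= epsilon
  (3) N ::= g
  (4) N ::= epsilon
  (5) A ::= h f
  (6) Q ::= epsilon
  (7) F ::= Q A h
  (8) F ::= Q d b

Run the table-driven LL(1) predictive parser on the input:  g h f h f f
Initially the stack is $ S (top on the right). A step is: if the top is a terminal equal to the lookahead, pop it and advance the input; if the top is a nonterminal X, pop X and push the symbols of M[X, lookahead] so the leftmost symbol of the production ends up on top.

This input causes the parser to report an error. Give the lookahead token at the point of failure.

f

      Stack      Input          Action
   1  $ S        g h f h f f $  expand S ::= N F f
   2  $ f F N    g h f h f f $  expand N ::= g
   3  $ f F g    g h f h f f $  match g
   4  $ f F      h f h f f $    expand F ::= Q A h
   5  $ f h A Q  h f h f f $    expand Q ::= epsilon
   6  $ f h A    h f h f f $    expand A ::= h f
   7  $ f h f h  h f h f f $    match h
   8  $ f h f    f h f f $      match f
   9  $ f h      h f f $        match h
  10  $ f        f f $          match f
  11  $          f $            error: stack empty but input remains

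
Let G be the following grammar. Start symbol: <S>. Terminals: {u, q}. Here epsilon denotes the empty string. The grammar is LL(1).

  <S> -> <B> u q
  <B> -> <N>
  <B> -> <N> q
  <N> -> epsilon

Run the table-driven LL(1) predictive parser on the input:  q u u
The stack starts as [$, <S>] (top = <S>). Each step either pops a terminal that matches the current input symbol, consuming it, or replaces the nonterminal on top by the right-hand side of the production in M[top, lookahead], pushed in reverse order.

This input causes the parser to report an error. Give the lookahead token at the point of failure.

u

step 1: stack=$ <S>  input=q u u $  — expand <S> -> <B> u q
step 2: stack=$ q u <B>  input=q u u $  — expand <B> -> <N> q
step 3: stack=$ q u q <N>  input=q u u $  — expand <N> -> epsilon
step 4: stack=$ q u q  input=q u u $  — match q
step 5: stack=$ q u  input=u u $  — match u
step 6: stack=$ q  input=u $  — error: top is terminal q but lookahead is u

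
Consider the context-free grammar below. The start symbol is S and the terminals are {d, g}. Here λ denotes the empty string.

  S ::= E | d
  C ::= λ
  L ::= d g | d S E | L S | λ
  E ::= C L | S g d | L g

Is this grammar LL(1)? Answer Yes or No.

FIRST(S) = {λ, d, g}
FIRST(C) = {λ}
FIRST(L) = {λ, d, g}
FIRST(E) = {λ, d, g}
FOLLOW(S) = {$, d, g}
FOLLOW(C) = {$, d, g}
FOLLOW(L) = {$, d, g}
FOLLOW(E) = {$, d, g}
Cell M[E, d] receives both E ::= C L and E ::= S g d and E ::= L g — the grammar is not LL(1).

No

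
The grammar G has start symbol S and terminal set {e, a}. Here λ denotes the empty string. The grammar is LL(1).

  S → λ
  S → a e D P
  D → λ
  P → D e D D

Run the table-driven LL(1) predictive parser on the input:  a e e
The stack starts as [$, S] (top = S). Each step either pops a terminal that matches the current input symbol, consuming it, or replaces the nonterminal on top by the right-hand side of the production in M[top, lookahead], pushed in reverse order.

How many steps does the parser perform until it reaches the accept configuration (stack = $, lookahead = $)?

9

step 1: stack=$ S  input=a e e $  — expand S → a e D P
step 2: stack=$ P D e a  input=a e e $  — match a
step 3: stack=$ P D e  input=e e $  — match e
step 4: stack=$ P D  input=e $  — expand D → λ
step 5: stack=$ P  input=e $  — expand P → D e D D
step 6: stack=$ D D e D  input=e $  — expand D → λ
step 7: stack=$ D D e  input=e $  — match e
step 8: stack=$ D D  input=$  — expand D → λ
step 9: stack=$ D  input=$  — expand D → λ
Accept reached after 9 steps.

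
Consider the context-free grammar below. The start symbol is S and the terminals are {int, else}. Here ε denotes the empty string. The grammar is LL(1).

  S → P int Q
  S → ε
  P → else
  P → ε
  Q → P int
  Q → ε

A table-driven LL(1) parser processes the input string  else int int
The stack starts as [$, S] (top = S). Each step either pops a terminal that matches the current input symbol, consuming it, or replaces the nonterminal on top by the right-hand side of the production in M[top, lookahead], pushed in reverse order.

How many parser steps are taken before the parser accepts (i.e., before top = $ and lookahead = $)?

7

     Stack         Input           Action
  1  $ S           else int int $  expand S → P int Q
  2  $ Q int P     else int int $  expand P → else
  3  $ Q int else  else int int $  match else
  4  $ Q int       int int $       match int
  5  $ Q           int $           expand Q → P int
  6  $ int P       int $           expand P → ε
  7  $ int         int $           match int
Accept reached after 7 steps.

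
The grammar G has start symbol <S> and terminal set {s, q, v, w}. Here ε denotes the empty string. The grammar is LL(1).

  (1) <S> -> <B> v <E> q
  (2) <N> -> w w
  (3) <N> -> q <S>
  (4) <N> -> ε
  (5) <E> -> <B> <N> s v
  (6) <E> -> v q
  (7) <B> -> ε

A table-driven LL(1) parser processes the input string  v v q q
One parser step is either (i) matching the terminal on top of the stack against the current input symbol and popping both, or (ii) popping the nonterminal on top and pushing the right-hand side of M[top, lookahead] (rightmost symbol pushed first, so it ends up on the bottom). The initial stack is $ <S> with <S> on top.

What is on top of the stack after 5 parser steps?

q

step 1: stack=$ <S>  input=v v q q $  — expand <S> -> <B> v <E> q
step 2: stack=$ q <E> v <B>  input=v v q q $  — expand <B> -> ε
step 3: stack=$ q <E> v  input=v v q q $  — match v
step 4: stack=$ q <E>  input=v q q $  — expand <E> -> v q
step 5: stack=$ q q v  input=v q q $  — match v
Stack after step 5: $ q q (top = q).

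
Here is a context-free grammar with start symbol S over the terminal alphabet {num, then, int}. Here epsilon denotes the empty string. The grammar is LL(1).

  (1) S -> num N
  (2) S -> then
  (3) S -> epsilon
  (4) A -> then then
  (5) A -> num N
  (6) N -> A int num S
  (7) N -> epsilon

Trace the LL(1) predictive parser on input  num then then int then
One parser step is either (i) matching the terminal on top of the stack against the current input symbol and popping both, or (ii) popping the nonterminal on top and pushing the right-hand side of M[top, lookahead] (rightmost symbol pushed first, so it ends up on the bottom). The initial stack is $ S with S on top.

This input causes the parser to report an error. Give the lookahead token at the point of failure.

then

     Stack                  Input                     Action
  1  $ S                    num then then int then $  expand S -> num N
  2  $ N num                num then then int then $  match num
  3  $ N                    then then int then $      expand N -> A int num S
  4  $ S num int A          then then int then $      expand A -> then then
  5  $ S num int then then  then then int then $      match then
  6  $ S num int then       then int then $           match then
  7  $ S num int            int then $                match int
  8  $ S num                then $                    error: top is terminal num but lookahead is then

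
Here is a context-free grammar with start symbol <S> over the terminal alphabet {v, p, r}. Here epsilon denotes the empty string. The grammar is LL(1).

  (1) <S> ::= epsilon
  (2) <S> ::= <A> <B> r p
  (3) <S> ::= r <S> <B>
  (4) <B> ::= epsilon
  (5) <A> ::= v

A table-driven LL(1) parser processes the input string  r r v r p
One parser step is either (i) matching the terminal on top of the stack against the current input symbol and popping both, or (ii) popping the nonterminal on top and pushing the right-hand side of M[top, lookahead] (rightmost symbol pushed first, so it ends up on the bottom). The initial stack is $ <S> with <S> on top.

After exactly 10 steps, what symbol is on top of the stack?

<B>

      Stack                  Input        Action
   1  $ <S>                  r r v r p $  expand <S> ::= r <S> <B>
   2  $ <B> <S> r            r r v r p $  match r
   3  $ <B> <S>              r v r p $    expand <S> ::= r <S> <B>
   4  $ <B> <B> <S> r        r v r p $    match r
   5  $ <B> <B> <S>          v r p $      expand <S> ::= <A> <B> r p
   6  $ <B> <B> p r <B> <A>  v r p $      expand <A> ::= v
   7  $ <B> <B> p r <B> v    v r p $      match v
   8  $ <B> <B> p r <B>      r p $        expand <B> ::= epsilon
   9  $ <B> <B> p r          r p $        match r
  10  $ <B> <B> p            p $          match p
Stack after step 10: $ <B> <B> (top = <B>).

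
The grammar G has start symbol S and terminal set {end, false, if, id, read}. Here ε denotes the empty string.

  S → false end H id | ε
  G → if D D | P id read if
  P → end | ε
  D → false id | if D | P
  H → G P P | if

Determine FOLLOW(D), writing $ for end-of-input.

FIRST(S) = {ε, false}
FIRST(P) = {ε, end}
FIRST(G) = {end, id, if}  (via P id read if)
FIRST(D) = {ε, end, false, if}  (via P)
FIRST(H) = {end, id, if}  (via G P P)
FOLLOW(S) includes $ since S is the start symbol.
FOLLOW(S): S appears on no right-hand side. Thus FOLLOW(S) = {$}.
FOLLOW(H): in S→false end H id, H is followed by id with FIRST {id}. Thus FOLLOW(H) = {id}.
FOLLOW(G): in H→G P P, G is followed by P P with FIRST {ε, end}; in H→G P P, the suffix after G is nullable, so FOLLOW(G) ⊇ FOLLOW(H) = {id}. Thus FOLLOW(G) = {end, id}.
FOLLOW(D): in G→if D D (occurrence 1), D is followed by D with FIRST {ε, end, false, if}; in G→if D D (occurrence 1), the suffix after D is nullable, so FOLLOW(D) ⊇ FOLLOW(G) = {end, id}; in G→if D D (occurrence 2), the suffix after D is empty, so FOLLOW(D) ⊇ FOLLOW(G) = {end, id}; in D→if D, the suffix after D is empty (adds nothing new). Thus FOLLOW(D) = {end, false, id, if}.
FOLLOW(P): in G→P id read if, P is followed by id read if with FIRST {id}; in D→P, the suffix after P is empty, so FOLLOW(P) ⊇ FOLLOW(D) = {end, false, id, if}; in H→G P P (occurrence 1), P is followed by P with FIRST {ε, end}; in H→G P P (occurrence 1), the suffix after P is nullable, so FOLLOW(P) ⊇ FOLLOW(H) = {id}; in H→G P P (occurrence 2), the suffix after P is empty, so FOLLOW(P) ⊇ FOLLOW(H) = {id}. Thus FOLLOW(P) = {end, false, id, if}.

{end, false, id, if}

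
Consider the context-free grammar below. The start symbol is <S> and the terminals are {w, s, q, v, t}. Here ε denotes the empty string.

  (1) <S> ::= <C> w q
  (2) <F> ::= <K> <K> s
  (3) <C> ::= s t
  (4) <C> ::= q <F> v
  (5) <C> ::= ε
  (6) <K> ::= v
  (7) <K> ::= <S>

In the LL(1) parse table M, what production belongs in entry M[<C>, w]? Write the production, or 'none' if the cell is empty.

FIRST(<C>): from <C>::=s t we get {s}; from <C>::=q <F> v we get {q}; from <C>::=ε we get {ε}. So FIRST(<C>) = {ε, q, s}.
FIRST(<S>): from <S>::=<C> w q we get {q, s, w}. So FIRST(<S>) = {q, s, w}.
FIRST(<K>): from <K>::=v we get {v}; from <K>::=<S> we get {q, s, w}. So FIRST(<K>) = {q, s, v, w}.
FIRST(<F>): from <F>::=<K> <K> s we get {q, s, v, w}. So FIRST(<F>) = {q, s, v, w}.
FOLLOW(<S>) includes $ since <S> is the start symbol.
FOLLOW(<C>): in <S>::=<C> w q, <C> is followed by w q with FIRST {w}. Thus FOLLOW(<C>) = {w}.
For <C> ::= s t: FIRST(s t) = {s}, so it goes in M[<C>, t] for t ∈ {s}.
For <C> ::= q <F> v: FIRST(q <F> v) = {q}, so it goes in M[<C>, t] for t ∈ {q}.
For <C> ::= ε: FIRST(ε) = {ε}, so it goes in M[<C>, t] for t ∈ {}; since ε ∈ FIRST, also for every t ∈ FOLLOW(<C>) = {w}.

<C> ::= ε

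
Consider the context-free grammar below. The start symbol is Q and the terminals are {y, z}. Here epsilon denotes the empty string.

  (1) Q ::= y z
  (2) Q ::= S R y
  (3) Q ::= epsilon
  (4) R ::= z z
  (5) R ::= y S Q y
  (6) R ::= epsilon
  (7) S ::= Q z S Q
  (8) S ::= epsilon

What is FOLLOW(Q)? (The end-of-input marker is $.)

FIRST(R) = {epsilon, y, z}
FIRST(Q) = {epsilon, y, z}  (via S R y)
FIRST(S) = {epsilon, y, z}  (via Q z S Q)
FOLLOW(Q) includes $ since Q is the start symbol.
FOLLOW(R): in Q::=S R y, R is followed by y with FIRST {y}. Thus FOLLOW(R) = {y}.
FOLLOW(S): in Q::=S R y, S is followed by R y with FIRST {y, z}; in R::=y S Q y, S is followed by Q y with FIRST {y, z}; in S::=Q z S Q, S is followed by Q with FIRST {epsilon, y, z}; in S::=Q z S Q, the suffix after S is nullable (adds nothing new). Thus FOLLOW(S) = {y, z}.
FOLLOW(Q): in R::=y S Q y, Q is followed by y with FIRST {y}; in S::=Q z S Q (occurrence 1), Q is followed by z S Q with FIRST {z}; in S::=Q z S Q (occurrence 2), the suffix after Q is empty, so FOLLOW(Q) ⊇ FOLLOW(S) = {y, z}. Thus FOLLOW(Q) = {$, y, z}.

{$, y, z}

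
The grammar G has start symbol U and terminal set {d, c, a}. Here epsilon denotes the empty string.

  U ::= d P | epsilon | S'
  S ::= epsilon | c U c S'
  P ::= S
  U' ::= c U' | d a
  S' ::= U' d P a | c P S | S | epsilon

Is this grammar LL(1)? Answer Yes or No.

No

FIRST(U) = {epsilon, c, d}
FIRST(S) = {epsilon, c}
FIRST(P) = {epsilon, c}
FIRST(U') = {c, d}
FIRST(S') = {epsilon, c, d}
FOLLOW(U) = {$, c}
FOLLOW(S) = {$, a, c}
FOLLOW(P) = {$, a, c}
FOLLOW(U') = {d}
FOLLOW(S') = {$, a, c}
Cell M[S, c] receives both S ::= epsilon and S ::= c U c S' — the grammar is not LL(1).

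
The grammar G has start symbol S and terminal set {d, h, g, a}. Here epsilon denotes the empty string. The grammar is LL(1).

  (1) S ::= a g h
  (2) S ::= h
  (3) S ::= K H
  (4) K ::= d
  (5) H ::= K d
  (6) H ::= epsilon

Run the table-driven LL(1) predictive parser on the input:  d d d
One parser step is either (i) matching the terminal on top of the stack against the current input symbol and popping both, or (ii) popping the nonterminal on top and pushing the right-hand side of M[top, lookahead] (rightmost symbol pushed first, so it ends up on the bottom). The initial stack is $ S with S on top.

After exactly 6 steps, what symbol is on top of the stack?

d

step 1: stack=$ S  input=d d d $  — expand S ::= K H
step 2: stack=$ H K  input=d d d $  — expand K ::= d
step 3: stack=$ H d  input=d d d $  — match d
step 4: stack=$ H  input=d d $  — expand H ::= K d
step 5: stack=$ d K  input=d d $  — expand K ::= d
step 6: stack=$ d d  input=d d $  — match d
Stack after step 6: $ d (top = d).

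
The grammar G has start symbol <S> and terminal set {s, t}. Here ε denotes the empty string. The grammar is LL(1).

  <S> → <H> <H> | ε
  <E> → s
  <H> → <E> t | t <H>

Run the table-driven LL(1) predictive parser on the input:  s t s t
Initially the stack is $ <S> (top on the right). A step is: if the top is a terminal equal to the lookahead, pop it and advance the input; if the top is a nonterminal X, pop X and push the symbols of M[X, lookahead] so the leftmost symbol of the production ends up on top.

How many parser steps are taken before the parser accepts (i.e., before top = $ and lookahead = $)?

9

     Stack        Input      Action
  1  $ <S>        s t s t $  expand <S> → <H> <H>
  2  $ <H> <H>    s t s t $  expand <H> → <E> t
  3  $ <H> t <E>  s t s t $  expand <E> → s
  4  $ <H> t s    s t s t $  match s
  5  $ <H> t      t s t $    match t
  6  $ <H>        s t $      expand <H> → <E> t
  7  $ t <E>      s t $      expand <E> → s
  8  $ t s        s t $      match s
  9  $ t          t $        match t
Accept reached after 9 steps.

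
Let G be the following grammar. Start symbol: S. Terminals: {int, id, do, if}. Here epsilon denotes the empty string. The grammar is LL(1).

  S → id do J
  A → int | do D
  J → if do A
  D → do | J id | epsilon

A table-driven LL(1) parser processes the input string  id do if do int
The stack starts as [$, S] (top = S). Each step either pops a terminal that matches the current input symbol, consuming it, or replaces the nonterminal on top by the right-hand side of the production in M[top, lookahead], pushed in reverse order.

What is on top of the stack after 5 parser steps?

do

step 1: stack=$ S  input=id do if do int $  — expand S → id do J
step 2: stack=$ J do id  input=id do if do int $  — match id
step 3: stack=$ J do  input=do if do int $  — match do
step 4: stack=$ J  input=if do int $  — expand J → if do A
step 5: stack=$ A do if  input=if do int $  — match if
Stack after step 5: $ A do (top = do).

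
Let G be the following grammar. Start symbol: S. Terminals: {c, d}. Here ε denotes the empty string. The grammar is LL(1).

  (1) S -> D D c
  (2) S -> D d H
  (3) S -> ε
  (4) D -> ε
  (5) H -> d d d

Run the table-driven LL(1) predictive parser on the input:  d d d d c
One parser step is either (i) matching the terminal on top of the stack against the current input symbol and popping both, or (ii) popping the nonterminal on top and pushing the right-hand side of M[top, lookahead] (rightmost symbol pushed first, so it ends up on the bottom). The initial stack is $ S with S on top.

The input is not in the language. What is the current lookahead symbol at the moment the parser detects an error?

step 1: stack=$ S  input=d d d d c $  — expand S -> D d H
step 2: stack=$ H d D  input=d d d d c $  — expand D -> ε
step 3: stack=$ H d  input=d d d d c $  — match d
step 4: stack=$ H  input=d d d c $  — expand H -> d d d
step 5: stack=$ d d d  input=d d d c $  — match d
step 6: stack=$ d d  input=d d c $  — match d
step 7: stack=$ d  input=d c $  — match d
step 8: stack=$  input=c $  — error: stack empty but input remains

c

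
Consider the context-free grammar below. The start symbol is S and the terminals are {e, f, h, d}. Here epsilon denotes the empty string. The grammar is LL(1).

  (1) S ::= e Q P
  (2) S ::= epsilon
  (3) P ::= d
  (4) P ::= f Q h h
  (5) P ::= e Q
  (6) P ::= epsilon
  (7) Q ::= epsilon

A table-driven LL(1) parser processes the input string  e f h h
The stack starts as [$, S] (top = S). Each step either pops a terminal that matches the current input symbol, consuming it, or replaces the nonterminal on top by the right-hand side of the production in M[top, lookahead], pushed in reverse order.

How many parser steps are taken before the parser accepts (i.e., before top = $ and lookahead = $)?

     Stack      Input      Action
  1  $ S        e f h h $  expand S ::= e Q P
  2  $ P Q e    e f h h $  match e
  3  $ P Q      f h h $    expand Q ::= epsilon
  4  $ P        f h h $    expand P ::= f Q h h
  5  $ h h Q f  f h h $    match f
  6  $ h h Q    h h $      expand Q ::= epsilon
  7  $ h h      h h $      match h
  8  $ h        h $        match h
Accept reached after 8 steps.

8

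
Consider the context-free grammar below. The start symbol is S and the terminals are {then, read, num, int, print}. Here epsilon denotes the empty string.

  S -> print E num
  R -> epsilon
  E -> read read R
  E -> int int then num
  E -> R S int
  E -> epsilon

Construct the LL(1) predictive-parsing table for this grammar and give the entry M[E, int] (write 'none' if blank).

E -> int int then num

FIRST(S) = {print}
FIRST(R) = {epsilon}
FIRST(E) = {epsilon, int, print, read}  (via R S int)
FOLLOW(S) includes $ since S is the start symbol.
FOLLOW(E): in S->print E num, E is followed by num with FIRST {num}. Thus FOLLOW(E) = {num}.
For E -> read read R: FIRST(read read R) = {read}, so it goes in M[E, t] for t ∈ {read}.
For E -> int int then num: FIRST(int int then num) = {int}, so it goes in M[E, t] for t ∈ {int}.
For E -> R S int: FIRST(R S int) = {print}, so it goes in M[E, t] for t ∈ {print}.
For E -> epsilon: FIRST(epsilon) = {epsilon}, so it goes in M[E, t] for t ∈ {}; since epsilon ∈ FIRST, also for every t ∈ FOLLOW(E) = {num}.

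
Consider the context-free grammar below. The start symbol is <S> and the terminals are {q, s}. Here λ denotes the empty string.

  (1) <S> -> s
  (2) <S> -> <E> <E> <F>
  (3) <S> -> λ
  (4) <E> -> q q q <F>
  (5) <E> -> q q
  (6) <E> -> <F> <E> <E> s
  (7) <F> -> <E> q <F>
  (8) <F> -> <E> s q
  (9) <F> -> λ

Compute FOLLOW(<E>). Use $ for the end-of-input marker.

FIRST(<S>) = {λ, q, s}  (via <E> <E> <F>)
FIRST(<E>) = {q}  (via <F> <E> <E> s)
FIRST(<F>) = {λ, q}  (via <E> q <F>, <E> s q)
FOLLOW(<S>) includes $ since <S> is the start symbol.
FOLLOW(<S>): <S> appears on no right-hand side. Thus FOLLOW(<S>) = {$}.
FOLLOW(<E>): in <S>-><E> <E> <F> (occurrence 1), <E> is followed by <E> <F> with FIRST {q}; in <S>-><E> <E> <F> (occurrence 2), <E> is followed by <F> with FIRST {λ, q}; in <S>-><E> <E> <F> (occurrence 2), the suffix after <E> is nullable, so FOLLOW(<E>) ⊇ FOLLOW(<S>) = {$}; in <E>-><F> <E> <E> s (occurrence 1), <E> is followed by <E> s with FIRST {q}; in <E>-><F> <E> <E> s (occurrence 2), <E> is followed by s with FIRST {s}; in <F>-><E> q <F>, <E> is followed by q <F> with FIRST {q}; in <F>-><E> s q, <E> is followed by s q with FIRST {s}. Thus FOLLOW(<E>) = {$, q, s}.
FOLLOW(<F>): in <S>-><E> <E> <F>, the suffix after <F> is empty, so FOLLOW(<F>) ⊇ FOLLOW(<S>) = {$}; in <E>->q q q <F>, the suffix after <F> is empty, so FOLLOW(<F>) ⊇ FOLLOW(<E>) = {$, q, s}; in <E>-><F> <E> <E> s, <F> is followed by <E> <E> s with FIRST {q}; in <F>-><E> q <F>, the suffix after <F> is empty (adds nothing new). Thus FOLLOW(<F>) = {$, q, s}.

{$, q, s}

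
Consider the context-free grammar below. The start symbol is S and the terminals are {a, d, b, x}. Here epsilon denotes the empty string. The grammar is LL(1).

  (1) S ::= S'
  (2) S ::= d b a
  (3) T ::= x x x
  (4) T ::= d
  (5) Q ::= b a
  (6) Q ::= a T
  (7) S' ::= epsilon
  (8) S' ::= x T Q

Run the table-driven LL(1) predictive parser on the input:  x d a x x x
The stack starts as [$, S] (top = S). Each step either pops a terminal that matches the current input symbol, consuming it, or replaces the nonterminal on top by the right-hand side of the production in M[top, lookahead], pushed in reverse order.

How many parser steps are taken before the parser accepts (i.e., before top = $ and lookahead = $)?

11

      Stack    Input          Action
   1  $ S      x d a x x x $  expand S ::= S'
   2  $ S'     x d a x x x $  expand S' ::= x T Q
   3  $ Q T x  x d a x x x $  match x
   4  $ Q T    d a x x x $    expand T ::= d
   5  $ Q d    d a x x x $    match d
   6  $ Q      a x x x $      expand Q ::= a T
   7  $ T a    a x x x $      match a
   8  $ T      x x x $        expand T ::= x x x
   9  $ x x x  x x x $        match x
  10  $ x x    x x $          match x
  11  $ x      x $            match x
Accept reached after 11 steps.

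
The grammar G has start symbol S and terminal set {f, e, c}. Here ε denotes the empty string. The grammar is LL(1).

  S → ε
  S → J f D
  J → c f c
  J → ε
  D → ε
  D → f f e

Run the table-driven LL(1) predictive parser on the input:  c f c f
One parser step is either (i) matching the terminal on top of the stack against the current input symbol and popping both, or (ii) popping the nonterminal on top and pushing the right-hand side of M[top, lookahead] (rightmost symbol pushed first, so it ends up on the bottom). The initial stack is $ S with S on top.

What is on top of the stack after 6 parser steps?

D

     Stack        Input      Action
  1  $ S          c f c f $  expand S → J f D
  2  $ D f J      c f c f $  expand J → c f c
  3  $ D f c f c  c f c f $  match c
  4  $ D f c f    f c f $    match f
  5  $ D f c      c f $      match c
  6  $ D f        f $        match f
Stack after step 6: $ D (top = D).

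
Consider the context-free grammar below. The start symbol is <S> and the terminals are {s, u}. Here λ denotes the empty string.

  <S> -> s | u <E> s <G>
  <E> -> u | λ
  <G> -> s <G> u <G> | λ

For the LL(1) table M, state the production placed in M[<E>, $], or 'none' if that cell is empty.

FIRST(<S>) = {s, u}
FIRST(<E>) = {λ, u}
FIRST(<G>) = {λ, s}
FOLLOW(<S>) includes $ since <S> is the start symbol.
FOLLOW(<E>): in <S>->u <E> s <G>, <E> is followed by s <G> with FIRST {s}. Thus FOLLOW(<E>) = {s}.
For <E> -> u: FIRST(u) = {u}, so it goes in M[<E>, t] for t ∈ {u}.
For <E> -> λ: FIRST(λ) = {λ}, so it goes in M[<E>, t] for t ∈ {}; since λ ∈ FIRST, also for every t ∈ FOLLOW(<E>) = {s}.
None of these place a production in M[<E>, $].

none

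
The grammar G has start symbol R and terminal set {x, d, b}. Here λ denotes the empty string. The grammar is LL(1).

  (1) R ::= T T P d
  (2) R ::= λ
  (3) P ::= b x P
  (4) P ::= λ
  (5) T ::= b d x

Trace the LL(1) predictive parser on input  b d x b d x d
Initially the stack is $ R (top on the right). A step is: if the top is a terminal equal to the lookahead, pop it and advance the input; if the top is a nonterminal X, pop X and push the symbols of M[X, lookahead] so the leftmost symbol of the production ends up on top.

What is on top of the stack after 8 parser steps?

x

step 1: stack=$ R  input=b d x b d x d $  — expand R ::= T T P d
step 2: stack=$ d P T T  input=b d x b d x d $  — expand T ::= b d x
step 3: stack=$ d P T x d b  input=b d x b d x d $  — match b
step 4: stack=$ d P T x d  input=d x b d x d $  — match d
step 5: stack=$ d P T x  input=x b d x d $  — match x
step 6: stack=$ d P T  input=b d x d $  — expand T ::= b d x
step 7: stack=$ d P x d b  input=b d x d $  — match b
step 8: stack=$ d P x d  input=d x d $  — match d
Stack after step 8: $ d P x (top = x).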